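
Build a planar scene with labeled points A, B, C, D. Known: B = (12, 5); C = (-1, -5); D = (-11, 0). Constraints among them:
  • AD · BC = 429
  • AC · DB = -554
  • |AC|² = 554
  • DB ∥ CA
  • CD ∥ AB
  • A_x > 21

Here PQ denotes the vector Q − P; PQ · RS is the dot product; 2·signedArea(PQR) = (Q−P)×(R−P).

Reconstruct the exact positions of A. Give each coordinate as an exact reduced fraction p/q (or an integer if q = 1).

A = (22, 0)

1. A_x = 22  [CD ∥ AB ∩ DB ∥ CA]
2. A_y = 0  [CD ∥ AB ∩ DB ∥ CA]
   → A = (22, 0)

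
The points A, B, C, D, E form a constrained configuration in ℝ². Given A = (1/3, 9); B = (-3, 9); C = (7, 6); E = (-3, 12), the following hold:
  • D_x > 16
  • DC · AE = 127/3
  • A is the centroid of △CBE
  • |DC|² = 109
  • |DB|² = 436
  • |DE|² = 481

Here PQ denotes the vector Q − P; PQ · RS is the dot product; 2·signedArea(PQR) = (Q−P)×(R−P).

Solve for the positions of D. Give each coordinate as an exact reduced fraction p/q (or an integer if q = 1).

D = (17, 3)

1. D_x = 17  [line 10/3·x + -3·y + -143/3 = 0 ∩ |DE|² = 481]
2. D_y = 3  [line 10/3·x + -3·y + -143/3 = 0 ∩ |DE|² = 481]
   → D = (17, 3)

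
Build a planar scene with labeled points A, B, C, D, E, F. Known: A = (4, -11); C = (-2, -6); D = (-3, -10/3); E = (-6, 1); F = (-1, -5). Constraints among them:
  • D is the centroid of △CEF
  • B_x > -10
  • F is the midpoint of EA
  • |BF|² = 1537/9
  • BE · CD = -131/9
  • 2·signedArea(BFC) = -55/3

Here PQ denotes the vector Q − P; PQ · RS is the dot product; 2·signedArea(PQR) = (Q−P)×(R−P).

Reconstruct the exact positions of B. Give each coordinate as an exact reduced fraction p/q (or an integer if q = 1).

B = (-9, 16/3)

1. B_x = -9  [BE · CD = -131/9 ∩ 2·signedArea(BFC) = -55/3]
2. B_y = 16/3  [BE · CD = -131/9 ∩ 2·signedArea(BFC) = -55/3]
   → B = (-9, 16/3)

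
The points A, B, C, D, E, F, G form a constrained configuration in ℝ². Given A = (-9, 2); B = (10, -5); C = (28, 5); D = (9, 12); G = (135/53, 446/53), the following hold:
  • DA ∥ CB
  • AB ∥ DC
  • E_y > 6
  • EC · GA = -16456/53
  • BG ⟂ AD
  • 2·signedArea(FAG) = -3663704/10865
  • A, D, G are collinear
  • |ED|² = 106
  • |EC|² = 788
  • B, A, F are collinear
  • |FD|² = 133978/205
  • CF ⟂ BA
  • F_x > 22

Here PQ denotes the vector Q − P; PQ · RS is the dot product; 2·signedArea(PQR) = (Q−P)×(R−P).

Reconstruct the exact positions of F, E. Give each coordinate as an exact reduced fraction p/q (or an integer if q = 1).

E = (0, 7)
F = (4634/205, -1977/205)

1. F_x = 4634/205  [B, A, F are collinear ∩ CF ⟂ BA]
2. F_y = -1977/205  [B, A, F are collinear ∩ CF ⟂ BA]
   → F = (4634/205, -1977/205)
3. E_x = 0  [line 612/53·x + 340/53·y + -2380/53 = 0 ∩ |EC|² = 788]
4. E_y = 7  [line 612/53·x + 340/53·y + -2380/53 = 0 ∩ |EC|² = 788]
   → E = (0, 7)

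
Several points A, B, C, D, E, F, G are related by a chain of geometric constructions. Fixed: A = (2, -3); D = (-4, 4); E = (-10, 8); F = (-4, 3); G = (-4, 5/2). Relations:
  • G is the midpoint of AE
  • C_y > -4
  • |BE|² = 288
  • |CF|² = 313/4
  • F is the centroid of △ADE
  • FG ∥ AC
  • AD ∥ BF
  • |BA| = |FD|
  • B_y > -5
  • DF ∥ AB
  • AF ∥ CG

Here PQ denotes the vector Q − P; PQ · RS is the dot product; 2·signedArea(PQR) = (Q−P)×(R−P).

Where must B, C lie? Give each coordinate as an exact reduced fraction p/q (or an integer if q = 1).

1. B_x = 2  [AD ∥ BF ∩ DF ∥ AB]
2. B_y = -4  [AD ∥ BF ∩ DF ∥ AB]
   → B = (2, -4)
3. C_x = 2  [AF ∥ CG ∩ FG ∥ AC]
4. C_y = -7/2  [AF ∥ CG ∩ FG ∥ AC]
   → C = (2, -7/2)

B = (2, -4)
C = (2, -7/2)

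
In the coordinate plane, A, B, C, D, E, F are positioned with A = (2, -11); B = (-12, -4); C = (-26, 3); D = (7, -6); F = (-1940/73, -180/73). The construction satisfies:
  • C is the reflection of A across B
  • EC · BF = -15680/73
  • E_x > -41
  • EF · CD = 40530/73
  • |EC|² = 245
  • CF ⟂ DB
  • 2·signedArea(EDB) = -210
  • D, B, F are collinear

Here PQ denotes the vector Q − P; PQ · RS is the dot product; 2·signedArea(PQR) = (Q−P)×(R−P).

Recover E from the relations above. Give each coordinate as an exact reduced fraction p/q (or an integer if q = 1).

E = (-40, 10)

1. E_x = -40  [EC · BF = -15680/73 ∩ EF · CD = 40530/73]
2. E_y = 10  [EC · BF = -15680/73 ∩ EF · CD = 40530/73]
   → E = (-40, 10)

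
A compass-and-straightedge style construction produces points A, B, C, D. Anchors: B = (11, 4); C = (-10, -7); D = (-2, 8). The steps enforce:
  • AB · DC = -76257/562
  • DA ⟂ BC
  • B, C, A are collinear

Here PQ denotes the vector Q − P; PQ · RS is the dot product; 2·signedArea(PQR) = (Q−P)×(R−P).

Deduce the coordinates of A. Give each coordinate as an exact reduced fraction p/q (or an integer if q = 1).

1. A_x = 1373/562  [B, C, A are collinear ∩ DA ⟂ BC]
2. A_y = -271/562  [B, C, A are collinear ∩ DA ⟂ BC]
   → A = (1373/562, -271/562)

A = (1373/562, -271/562)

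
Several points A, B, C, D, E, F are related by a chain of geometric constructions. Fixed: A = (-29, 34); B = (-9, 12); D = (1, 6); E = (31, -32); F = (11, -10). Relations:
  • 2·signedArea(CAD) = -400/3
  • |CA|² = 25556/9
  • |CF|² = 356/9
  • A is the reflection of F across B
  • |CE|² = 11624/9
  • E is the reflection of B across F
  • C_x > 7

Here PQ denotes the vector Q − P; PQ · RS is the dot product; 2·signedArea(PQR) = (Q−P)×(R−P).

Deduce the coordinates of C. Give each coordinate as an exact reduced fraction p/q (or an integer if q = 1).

1. C_x = 23/3  [line 28·x + 30·y + -224/3 = 0 ∩ |CA|² = 25556/9]
2. C_y = -14/3  [line 28·x + 30·y + -224/3 = 0 ∩ |CA|² = 25556/9]
   → C = (23/3, -14/3)

C = (23/3, -14/3)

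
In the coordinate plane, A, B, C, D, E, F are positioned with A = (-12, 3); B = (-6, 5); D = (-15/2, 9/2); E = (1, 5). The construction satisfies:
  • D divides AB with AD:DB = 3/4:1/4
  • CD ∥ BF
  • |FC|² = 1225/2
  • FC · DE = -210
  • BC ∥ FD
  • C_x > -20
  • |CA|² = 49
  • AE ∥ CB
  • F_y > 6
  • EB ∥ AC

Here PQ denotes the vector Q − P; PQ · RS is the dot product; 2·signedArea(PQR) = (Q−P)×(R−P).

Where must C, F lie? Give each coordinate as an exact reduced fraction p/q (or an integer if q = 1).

1. C_x = -19  [AE ∥ CB ∩ EB ∥ AC]
2. C_y = 3  [AE ∥ CB ∩ EB ∥ AC]
   → C = (-19, 3)
3. F_x = 11/2  [BC ∥ FD ∩ CD ∥ BF]
4. F_y = 13/2  [BC ∥ FD ∩ CD ∥ BF]
   → F = (11/2, 13/2)

C = (-19, 3)
F = (11/2, 13/2)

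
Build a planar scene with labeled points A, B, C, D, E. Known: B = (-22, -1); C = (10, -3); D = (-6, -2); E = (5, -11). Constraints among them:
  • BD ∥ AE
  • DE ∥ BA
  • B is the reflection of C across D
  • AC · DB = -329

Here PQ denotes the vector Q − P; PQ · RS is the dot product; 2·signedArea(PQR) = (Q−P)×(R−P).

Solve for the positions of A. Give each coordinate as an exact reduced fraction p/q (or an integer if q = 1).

1. A_x = -11  [BD ∥ AE ∩ DE ∥ BA]
2. A_y = -10  [BD ∥ AE ∩ DE ∥ BA]
   → A = (-11, -10)

A = (-11, -10)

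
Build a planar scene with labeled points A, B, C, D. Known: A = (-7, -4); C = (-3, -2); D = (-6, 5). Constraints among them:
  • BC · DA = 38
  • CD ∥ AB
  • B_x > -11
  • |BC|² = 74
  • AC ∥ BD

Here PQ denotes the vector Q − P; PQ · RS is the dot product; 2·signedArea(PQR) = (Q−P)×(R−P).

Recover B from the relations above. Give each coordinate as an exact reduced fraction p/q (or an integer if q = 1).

1. B_x = -10  [AC ∥ BD ∩ CD ∥ AB]
2. B_y = 3  [AC ∥ BD ∩ CD ∥ AB]
   → B = (-10, 3)

B = (-10, 3)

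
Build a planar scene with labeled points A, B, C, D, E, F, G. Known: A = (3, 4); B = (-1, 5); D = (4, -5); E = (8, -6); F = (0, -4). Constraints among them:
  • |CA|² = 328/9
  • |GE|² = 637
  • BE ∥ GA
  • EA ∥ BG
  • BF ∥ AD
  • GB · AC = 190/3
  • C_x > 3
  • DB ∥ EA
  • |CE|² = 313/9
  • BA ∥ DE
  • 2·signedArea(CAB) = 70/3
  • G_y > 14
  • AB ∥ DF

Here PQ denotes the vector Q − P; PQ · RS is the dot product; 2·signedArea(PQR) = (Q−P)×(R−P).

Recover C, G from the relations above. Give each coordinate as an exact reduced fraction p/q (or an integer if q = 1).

1. C_x = 11/3  [line -1·x + -4·y + -13/3 = 0 ∩ |CA|² = 328/9]
2. C_y = -2  [line -1·x + -4·y + -13/3 = 0 ∩ |CA|² = 328/9]
   → C = (11/3, -2)
3. G_x = -6  [BE ∥ GA ∩ EA ∥ BG]
4. G_y = 15  [BE ∥ GA ∩ EA ∥ BG]
   → G = (-6, 15)

C = (11/3, -2)
G = (-6, 15)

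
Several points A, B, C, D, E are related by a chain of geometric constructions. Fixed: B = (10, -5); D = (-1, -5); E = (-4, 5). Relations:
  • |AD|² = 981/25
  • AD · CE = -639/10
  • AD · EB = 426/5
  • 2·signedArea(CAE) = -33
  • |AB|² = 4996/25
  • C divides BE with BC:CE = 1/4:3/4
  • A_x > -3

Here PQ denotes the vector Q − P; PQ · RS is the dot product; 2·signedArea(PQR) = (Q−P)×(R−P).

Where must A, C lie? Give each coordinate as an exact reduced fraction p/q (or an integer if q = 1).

1. A_x = -14/5  [line -14·x + 10·y + -246/5 = 0 ∩ |AD|² = 981/25]
2. A_y = 1  [line -14·x + 10·y + -246/5 = 0 ∩ |AD|² = 981/25]
   → A = (-14/5, 1)
3. C_x = 13/2  [C divides BE with BC:CE = 1/4:3/4]
4. C_y = -5/2  [C divides BE with BC:CE = 1/4:3/4]
   → C = (13/2, -5/2)

A = (-14/5, 1)
C = (13/2, -5/2)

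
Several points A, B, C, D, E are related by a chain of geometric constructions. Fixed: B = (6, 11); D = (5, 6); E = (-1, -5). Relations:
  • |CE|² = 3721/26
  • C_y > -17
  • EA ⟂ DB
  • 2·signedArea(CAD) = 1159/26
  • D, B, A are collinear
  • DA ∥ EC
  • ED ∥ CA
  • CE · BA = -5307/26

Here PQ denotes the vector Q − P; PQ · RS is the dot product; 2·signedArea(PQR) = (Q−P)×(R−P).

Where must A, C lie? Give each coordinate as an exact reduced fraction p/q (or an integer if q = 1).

1. A_x = 69/26  [D, B, A are collinear ∩ EA ⟂ DB]
2. A_y = -149/26  [D, B, A are collinear ∩ EA ⟂ DB]
   → A = (69/26, -149/26)
3. C_x = -87/26  [ED ∥ CA ∩ DA ∥ EC]
4. C_y = -435/26  [ED ∥ CA ∩ DA ∥ EC]
   → C = (-87/26, -435/26)

A = (69/26, -149/26)
C = (-87/26, -435/26)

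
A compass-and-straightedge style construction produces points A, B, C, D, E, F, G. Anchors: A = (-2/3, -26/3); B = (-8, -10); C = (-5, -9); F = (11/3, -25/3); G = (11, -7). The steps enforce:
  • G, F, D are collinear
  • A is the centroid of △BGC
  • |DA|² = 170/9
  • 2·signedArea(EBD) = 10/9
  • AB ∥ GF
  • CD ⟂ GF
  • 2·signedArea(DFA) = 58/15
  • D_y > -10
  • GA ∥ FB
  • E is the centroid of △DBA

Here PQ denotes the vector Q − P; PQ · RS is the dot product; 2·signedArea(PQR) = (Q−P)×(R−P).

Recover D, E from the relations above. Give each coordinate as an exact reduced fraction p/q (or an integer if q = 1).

D = (-121/25, -247/25)
E = (-1013/225, -2141/225)

1. D_x = -121/25  [G, F, D are collinear ∩ CD ⟂ GF]
2. D_y = -247/25  [G, F, D are collinear ∩ CD ⟂ GF]
   → D = (-121/25, -247/25)
3. E_x = -1013/225  [E is the centroid of △DBA]
4. E_y = -2141/225  [E is the centroid of △DBA]
   → E = (-1013/225, -2141/225)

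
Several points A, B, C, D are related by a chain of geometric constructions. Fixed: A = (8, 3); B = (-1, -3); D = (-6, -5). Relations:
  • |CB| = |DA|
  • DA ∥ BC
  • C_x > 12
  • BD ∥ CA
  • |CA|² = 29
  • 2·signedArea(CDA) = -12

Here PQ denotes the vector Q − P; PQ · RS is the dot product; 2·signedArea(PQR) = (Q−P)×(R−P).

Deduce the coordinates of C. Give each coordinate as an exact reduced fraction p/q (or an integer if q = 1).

1. C_x = 13  [BD ∥ CA ∩ DA ∥ BC]
2. C_y = 5  [BD ∥ CA ∩ DA ∥ BC]
   → C = (13, 5)

C = (13, 5)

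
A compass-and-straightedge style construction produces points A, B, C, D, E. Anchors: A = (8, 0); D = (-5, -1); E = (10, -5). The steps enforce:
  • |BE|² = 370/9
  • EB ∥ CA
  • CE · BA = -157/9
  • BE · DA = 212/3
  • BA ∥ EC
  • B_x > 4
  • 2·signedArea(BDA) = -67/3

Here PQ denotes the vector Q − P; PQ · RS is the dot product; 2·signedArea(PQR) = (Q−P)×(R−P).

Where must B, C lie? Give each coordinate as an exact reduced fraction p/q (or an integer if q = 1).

1. B_x = 13/3  [BE · DA = 212/3 ∩ 2·signedArea(BDA) = -67/3]
2. B_y = -2  [BE · DA = 212/3 ∩ 2·signedArea(BDA) = -67/3]
   → B = (13/3, -2)
3. C_x = 41/3  [EB ∥ CA ∩ BA ∥ EC]
4. C_y = -3  [EB ∥ CA ∩ BA ∥ EC]
   → C = (41/3, -3)

B = (13/3, -2)
C = (41/3, -3)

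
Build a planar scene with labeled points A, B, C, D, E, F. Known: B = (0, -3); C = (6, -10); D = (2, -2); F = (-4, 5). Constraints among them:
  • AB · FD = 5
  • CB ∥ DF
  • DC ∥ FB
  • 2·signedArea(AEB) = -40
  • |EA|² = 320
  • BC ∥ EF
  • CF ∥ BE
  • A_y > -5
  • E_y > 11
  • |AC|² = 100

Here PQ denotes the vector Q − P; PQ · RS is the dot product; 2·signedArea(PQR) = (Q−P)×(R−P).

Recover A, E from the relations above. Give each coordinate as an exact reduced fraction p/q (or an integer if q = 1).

A = (-2, -4)
E = (-10, 12)

1. E_x = -10  [BC ∥ EF ∩ CF ∥ BE]
2. E_y = 12  [BC ∥ EF ∩ CF ∥ BE]
   → E = (-10, 12)
3. A_x = -2  [AB · FD = 5 ∩ 2·signedArea(AEB) = -40]
4. A_y = -4  [AB · FD = 5 ∩ 2·signedArea(AEB) = -40]
   → A = (-2, -4)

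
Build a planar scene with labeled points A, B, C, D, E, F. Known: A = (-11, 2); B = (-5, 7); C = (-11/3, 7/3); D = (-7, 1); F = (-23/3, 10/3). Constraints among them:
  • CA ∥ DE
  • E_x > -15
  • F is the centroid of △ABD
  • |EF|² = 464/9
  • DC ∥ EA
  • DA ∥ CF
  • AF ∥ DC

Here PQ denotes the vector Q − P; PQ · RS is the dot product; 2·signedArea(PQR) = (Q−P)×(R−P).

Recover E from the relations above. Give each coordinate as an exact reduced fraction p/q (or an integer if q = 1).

E = (-43/3, 2/3)

1. E_x = -43/3  [DC ∥ EA ∩ CA ∥ DE]
2. E_y = 2/3  [DC ∥ EA ∩ CA ∥ DE]
   → E = (-43/3, 2/3)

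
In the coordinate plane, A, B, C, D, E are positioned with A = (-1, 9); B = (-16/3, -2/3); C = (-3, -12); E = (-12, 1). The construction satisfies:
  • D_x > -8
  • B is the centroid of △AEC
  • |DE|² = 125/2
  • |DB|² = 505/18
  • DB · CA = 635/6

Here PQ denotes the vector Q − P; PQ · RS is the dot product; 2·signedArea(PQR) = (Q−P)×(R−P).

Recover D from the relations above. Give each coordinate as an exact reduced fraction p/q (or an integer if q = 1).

1. D_x = -15/2  [line -2·x + -21·y + -261/2 = 0 ∩ |DE|² = 125/2]
2. D_y = -11/2  [line -2·x + -21·y + -261/2 = 0 ∩ |DE|² = 125/2]
   → D = (-15/2, -11/2)

D = (-15/2, -11/2)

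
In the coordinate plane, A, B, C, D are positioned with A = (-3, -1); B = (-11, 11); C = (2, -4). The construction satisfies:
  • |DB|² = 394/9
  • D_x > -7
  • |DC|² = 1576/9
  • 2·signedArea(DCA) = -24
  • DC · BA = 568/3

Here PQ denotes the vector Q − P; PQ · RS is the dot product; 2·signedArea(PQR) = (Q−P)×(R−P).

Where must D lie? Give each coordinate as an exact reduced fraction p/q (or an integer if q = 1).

D = (-20/3, 6)

1. D_x = -20/3  [2·signedArea(DCA) = -24 ∩ DC · BA = 568/3]
2. D_y = 6  [2·signedArea(DCA) = -24 ∩ DC · BA = 568/3]
   → D = (-20/3, 6)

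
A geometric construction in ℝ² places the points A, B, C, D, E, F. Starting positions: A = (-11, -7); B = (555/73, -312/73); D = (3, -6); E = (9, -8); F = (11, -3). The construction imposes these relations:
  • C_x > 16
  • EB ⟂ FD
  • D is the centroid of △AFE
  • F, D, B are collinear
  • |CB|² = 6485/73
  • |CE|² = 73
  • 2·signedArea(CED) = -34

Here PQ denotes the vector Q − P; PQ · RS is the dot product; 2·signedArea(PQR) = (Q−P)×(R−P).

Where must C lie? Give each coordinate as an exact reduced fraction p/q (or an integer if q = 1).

C = (17, -5)

1. C_x = 17  [line -2·x + -6·y + 4 = 0 ∩ |CB|² = 6485/73]
2. C_y = -5  [line -2·x + -6·y + 4 = 0 ∩ |CB|² = 6485/73]
   → C = (17, -5)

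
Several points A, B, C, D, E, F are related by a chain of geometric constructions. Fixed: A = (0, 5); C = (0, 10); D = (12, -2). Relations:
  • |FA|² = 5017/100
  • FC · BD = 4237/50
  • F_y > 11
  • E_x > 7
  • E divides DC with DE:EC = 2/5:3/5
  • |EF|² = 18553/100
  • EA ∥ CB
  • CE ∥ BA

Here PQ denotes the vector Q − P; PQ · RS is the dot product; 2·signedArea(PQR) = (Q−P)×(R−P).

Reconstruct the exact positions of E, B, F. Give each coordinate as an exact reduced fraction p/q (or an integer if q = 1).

1. E_x = 36/5  [E divides DC with DE:EC = 2/5:3/5]
2. E_y = 14/5  [E divides DC with DE:EC = 2/5:3/5]
   → E = (36/5, 14/5)
3. B_x = -36/5  [CE ∥ BA ∩ EA ∥ CB]
4. B_y = 61/5  [CE ∥ BA ∩ EA ∥ CB]
   → B = (-36/5, 61/5)
5. F_x = -18/5  [line -96/5·x + 71/5·y + -11337/50 = 0 ∩ |FA|² = 5017/100]
6. F_y = 111/10  [line -96/5·x + 71/5·y + -11337/50 = 0 ∩ |FA|² = 5017/100]
   → F = (-18/5, 111/10)

B = (-36/5, 61/5)
E = (36/5, 14/5)
F = (-18/5, 111/10)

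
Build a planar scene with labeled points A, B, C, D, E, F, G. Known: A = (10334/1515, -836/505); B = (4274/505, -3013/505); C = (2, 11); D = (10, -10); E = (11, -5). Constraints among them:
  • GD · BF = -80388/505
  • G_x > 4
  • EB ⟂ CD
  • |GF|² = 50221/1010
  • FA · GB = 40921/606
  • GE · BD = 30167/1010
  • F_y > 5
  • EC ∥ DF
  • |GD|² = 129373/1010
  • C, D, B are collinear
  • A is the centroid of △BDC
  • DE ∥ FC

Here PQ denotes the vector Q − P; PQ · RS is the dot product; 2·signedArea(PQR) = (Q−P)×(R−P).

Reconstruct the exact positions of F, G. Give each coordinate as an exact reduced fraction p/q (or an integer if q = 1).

F = (1, 6)
G = (4779/1010, 17/1010)

1. F_x = 1  [DE ∥ FC ∩ EC ∥ DF]
2. F_y = 6  [DE ∥ FC ∩ EC ∥ DF]
   → F = (1, 6)
3. G_x = 4779/1010  [GD · BF = -80388/505 ∩ FA · GB = 40921/606]
4. G_y = 17/1010  [GD · BF = -80388/505 ∩ FA · GB = 40921/606]
   → G = (4779/1010, 17/1010)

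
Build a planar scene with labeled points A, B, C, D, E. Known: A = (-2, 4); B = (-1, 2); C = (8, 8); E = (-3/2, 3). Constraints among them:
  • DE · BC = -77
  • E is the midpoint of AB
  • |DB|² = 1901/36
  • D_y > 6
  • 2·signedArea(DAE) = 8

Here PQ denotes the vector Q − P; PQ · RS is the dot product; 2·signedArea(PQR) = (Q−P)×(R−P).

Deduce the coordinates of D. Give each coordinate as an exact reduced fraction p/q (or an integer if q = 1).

1. D_x = 29/6  [DE · BC = -77 ∩ 2·signedArea(DAE) = 8]
2. D_y = 19/3  [DE · BC = -77 ∩ 2·signedArea(DAE) = 8]
   → D = (29/6, 19/3)

D = (29/6, 19/3)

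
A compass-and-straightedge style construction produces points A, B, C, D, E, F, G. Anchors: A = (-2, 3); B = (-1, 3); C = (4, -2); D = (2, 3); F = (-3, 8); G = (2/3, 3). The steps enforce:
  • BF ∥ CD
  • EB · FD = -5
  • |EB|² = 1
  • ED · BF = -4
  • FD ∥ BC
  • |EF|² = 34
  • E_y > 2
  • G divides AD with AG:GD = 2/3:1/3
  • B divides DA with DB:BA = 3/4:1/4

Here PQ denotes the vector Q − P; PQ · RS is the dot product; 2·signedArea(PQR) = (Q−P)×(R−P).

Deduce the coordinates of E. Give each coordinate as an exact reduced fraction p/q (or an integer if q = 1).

1. E_x = 0  [EB · FD = -5 ∩ ED · BF = -4]
2. E_y = 3  [EB · FD = -5 ∩ ED · BF = -4]
   → E = (0, 3)

E = (0, 3)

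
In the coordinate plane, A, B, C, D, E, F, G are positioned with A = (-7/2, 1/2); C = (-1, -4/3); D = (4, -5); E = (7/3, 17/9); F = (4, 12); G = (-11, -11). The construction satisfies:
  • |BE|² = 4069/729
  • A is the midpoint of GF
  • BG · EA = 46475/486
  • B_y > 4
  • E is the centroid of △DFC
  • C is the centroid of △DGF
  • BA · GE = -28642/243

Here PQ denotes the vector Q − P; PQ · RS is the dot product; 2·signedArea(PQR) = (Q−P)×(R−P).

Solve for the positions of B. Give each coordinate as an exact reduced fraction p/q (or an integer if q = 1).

1. B_x = 16/9  [BA · GE = -28642/243 ∩ BG · EA = 46475/486]
2. B_y = 113/27  [BA · GE = -28642/243 ∩ BG · EA = 46475/486]
   → B = (16/9, 113/27)

B = (16/9, 113/27)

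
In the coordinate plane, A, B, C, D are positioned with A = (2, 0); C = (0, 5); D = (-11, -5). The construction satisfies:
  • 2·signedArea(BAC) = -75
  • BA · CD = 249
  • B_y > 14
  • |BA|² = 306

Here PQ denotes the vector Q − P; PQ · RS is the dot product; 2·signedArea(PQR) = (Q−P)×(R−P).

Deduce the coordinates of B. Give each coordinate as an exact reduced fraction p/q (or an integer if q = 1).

1. B_x = 11  [BA · CD = 249 ∩ 2·signedArea(BAC) = -75]
2. B_y = 15  [BA · CD = 249 ∩ 2·signedArea(BAC) = -75]
   → B = (11, 15)

B = (11, 15)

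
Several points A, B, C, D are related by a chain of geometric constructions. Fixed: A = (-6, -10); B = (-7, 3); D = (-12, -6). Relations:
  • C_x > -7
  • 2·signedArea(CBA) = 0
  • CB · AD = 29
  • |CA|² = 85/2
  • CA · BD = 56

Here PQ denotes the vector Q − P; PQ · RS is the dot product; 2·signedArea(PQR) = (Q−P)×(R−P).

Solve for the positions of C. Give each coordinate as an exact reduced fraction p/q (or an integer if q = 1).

1. C_x = -13/2  [2·signedArea(CBA) = 0 ∩ CA · BD = 56]
2. C_y = -7/2  [2·signedArea(CBA) = 0 ∩ CA · BD = 56]
   → C = (-13/2, -7/2)

C = (-13/2, -7/2)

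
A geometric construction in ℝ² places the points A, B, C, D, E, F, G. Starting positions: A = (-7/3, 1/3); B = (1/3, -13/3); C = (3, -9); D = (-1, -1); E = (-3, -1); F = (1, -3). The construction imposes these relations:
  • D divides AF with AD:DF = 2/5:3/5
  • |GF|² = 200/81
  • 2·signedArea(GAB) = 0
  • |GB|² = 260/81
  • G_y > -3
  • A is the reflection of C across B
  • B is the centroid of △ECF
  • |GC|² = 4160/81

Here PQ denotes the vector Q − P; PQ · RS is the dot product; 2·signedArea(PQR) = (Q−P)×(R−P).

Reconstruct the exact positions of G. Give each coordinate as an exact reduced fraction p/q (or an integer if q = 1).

1. G_x = -5/9  [line 14/3·x + 8/3·y + 10 = 0 ∩ |GB|² = 260/81]
2. G_y = -25/9  [line 14/3·x + 8/3·y + 10 = 0 ∩ |GB|² = 260/81]
   → G = (-5/9, -25/9)

G = (-5/9, -25/9)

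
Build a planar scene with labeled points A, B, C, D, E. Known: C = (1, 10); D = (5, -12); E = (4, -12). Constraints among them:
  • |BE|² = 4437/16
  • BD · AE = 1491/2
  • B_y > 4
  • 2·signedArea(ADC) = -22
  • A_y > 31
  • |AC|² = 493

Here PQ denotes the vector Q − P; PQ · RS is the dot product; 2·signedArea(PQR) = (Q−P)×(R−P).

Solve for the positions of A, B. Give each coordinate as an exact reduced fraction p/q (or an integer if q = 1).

A = (-2, 32)
B = (7/4, 9/2)

1. A_x = -2  [line -22·x + -4·y + 84 = 0 ∩ |AC|² = 493]
2. A_y = 32  [line -22·x + -4·y + 84 = 0 ∩ |AC|² = 493]
   → A = (-2, 32)
3. B_x = 7/4  [line -6·x + 44·y + -375/2 = 0 ∩ |BE|² = 4437/16]
4. B_y = 9/2  [line -6·x + 44·y + -375/2 = 0 ∩ |BE|² = 4437/16]
   → B = (7/4, 9/2)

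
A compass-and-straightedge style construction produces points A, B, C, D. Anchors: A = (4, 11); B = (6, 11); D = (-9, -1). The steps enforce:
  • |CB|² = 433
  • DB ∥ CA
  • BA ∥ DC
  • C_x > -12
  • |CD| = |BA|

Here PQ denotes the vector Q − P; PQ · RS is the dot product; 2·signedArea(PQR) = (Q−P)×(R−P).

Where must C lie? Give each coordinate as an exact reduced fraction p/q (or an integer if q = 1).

1. C_x = -11  [DB ∥ CA ∩ BA ∥ DC]
2. C_y = -1  [DB ∥ CA ∩ BA ∥ DC]
   → C = (-11, -1)

C = (-11, -1)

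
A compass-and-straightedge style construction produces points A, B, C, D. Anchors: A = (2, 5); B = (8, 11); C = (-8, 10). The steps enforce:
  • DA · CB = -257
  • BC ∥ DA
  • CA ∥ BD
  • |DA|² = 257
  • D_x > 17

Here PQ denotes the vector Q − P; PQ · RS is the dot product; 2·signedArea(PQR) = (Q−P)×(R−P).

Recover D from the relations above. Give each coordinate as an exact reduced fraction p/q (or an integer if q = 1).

1. D_x = 18  [BC ∥ DA ∩ CA ∥ BD]
2. D_y = 6  [BC ∥ DA ∩ CA ∥ BD]
   → D = (18, 6)

D = (18, 6)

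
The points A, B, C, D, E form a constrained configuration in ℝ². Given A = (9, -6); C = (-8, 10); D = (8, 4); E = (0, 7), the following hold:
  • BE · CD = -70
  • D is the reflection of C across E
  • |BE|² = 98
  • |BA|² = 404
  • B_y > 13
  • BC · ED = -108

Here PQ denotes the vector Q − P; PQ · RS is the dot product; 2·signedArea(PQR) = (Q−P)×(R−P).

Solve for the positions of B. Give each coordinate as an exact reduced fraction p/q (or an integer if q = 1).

B = (7, 14)

1. B_x = 7  [line -8·x + 3·y + 14 = 0 ∩ |BE|² = 98]
2. B_y = 14  [line -8·x + 3·y + 14 = 0 ∩ |BE|² = 98]
   → B = (7, 14)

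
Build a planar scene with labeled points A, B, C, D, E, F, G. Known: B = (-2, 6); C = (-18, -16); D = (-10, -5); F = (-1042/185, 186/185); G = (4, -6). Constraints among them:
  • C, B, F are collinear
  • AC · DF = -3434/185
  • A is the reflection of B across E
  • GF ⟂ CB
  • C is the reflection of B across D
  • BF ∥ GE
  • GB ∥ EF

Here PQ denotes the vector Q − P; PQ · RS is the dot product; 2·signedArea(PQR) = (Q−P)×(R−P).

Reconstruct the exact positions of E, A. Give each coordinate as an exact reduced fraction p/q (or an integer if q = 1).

A = (506/185, -5178/185)
E = (68/185, -2034/185)

1. E_x = 68/185  [GB ∥ EF ∩ BF ∥ GE]
2. E_y = -2034/185  [GB ∥ EF ∩ BF ∥ GE]
   → E = (68/185, -2034/185)
3. A_x = 506/185  [A is the reflection of B across E]
4. A_y = -5178/185  [A is the reflection of B across E]
   → A = (506/185, -5178/185)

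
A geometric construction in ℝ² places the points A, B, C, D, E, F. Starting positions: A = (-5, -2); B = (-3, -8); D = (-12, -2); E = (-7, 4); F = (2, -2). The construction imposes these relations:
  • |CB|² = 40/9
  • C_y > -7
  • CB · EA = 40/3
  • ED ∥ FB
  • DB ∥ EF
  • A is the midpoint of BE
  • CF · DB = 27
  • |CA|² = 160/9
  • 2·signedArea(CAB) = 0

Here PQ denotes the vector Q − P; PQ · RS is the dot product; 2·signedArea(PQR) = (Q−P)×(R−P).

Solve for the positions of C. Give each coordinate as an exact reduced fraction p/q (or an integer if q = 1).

1. C_x = -11/3  [2·signedArea(CAB) = 0 ∩ CB · EA = 40/3]
2. C_y = -6  [2·signedArea(CAB) = 0 ∩ CB · EA = 40/3]
   → C = (-11/3, -6)

C = (-11/3, -6)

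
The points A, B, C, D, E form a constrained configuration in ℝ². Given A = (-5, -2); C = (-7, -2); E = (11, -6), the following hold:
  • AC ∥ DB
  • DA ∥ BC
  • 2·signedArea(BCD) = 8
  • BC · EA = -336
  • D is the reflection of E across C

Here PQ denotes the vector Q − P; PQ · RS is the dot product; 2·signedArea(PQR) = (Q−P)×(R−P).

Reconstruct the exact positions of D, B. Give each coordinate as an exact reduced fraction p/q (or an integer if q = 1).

1. D_x = -25  [D is the reflection of E across C]
2. D_y = 2  [D is the reflection of E across C]
   → D = (-25, 2)
3. B_x = -27  [DA ∥ BC ∩ AC ∥ DB]
4. B_y = 2  [DA ∥ BC ∩ AC ∥ DB]
   → B = (-27, 2)

B = (-27, 2)
D = (-25, 2)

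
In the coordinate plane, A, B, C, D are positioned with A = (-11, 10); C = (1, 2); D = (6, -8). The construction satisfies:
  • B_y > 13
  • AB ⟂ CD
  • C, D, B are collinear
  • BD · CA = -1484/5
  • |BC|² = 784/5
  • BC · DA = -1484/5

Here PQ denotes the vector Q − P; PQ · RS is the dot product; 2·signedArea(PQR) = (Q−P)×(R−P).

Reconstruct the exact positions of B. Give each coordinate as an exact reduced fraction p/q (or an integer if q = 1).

B = (-23/5, 66/5)

1. B_x = -23/5  [C, D, B are collinear ∩ AB ⟂ CD]
2. B_y = 66/5  [C, D, B are collinear ∩ AB ⟂ CD]
   → B = (-23/5, 66/5)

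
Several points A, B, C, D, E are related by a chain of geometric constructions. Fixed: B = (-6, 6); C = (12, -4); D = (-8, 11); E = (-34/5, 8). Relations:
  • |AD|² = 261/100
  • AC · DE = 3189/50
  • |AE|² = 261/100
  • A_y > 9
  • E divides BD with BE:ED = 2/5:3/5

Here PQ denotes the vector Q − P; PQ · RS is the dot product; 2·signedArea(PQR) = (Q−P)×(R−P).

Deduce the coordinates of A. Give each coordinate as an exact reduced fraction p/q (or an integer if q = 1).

A = (-37/5, 19/2)

1. A_x = -37/5  [line -6/5·x + 3·y + -1869/50 = 0 ∩ |AE|² = 261/100]
2. A_y = 19/2  [line -6/5·x + 3·y + -1869/50 = 0 ∩ |AE|² = 261/100]
   → A = (-37/5, 19/2)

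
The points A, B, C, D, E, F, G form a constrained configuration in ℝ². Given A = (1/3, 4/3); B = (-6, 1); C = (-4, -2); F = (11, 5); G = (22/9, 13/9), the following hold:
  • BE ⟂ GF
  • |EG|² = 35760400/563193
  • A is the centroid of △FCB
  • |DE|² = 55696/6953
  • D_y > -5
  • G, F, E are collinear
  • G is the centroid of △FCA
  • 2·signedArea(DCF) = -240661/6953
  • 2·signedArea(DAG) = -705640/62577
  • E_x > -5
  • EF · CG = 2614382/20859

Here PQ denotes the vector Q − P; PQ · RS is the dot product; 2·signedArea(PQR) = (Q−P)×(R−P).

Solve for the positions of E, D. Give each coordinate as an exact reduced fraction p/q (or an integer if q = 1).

1. E_x = -34166/6953  [G, F, E are collinear ∩ BE ⟂ GF]
2. E_y = -11219/6953  [G, F, E are collinear ∩ BE ⟂ GF]
   → E = (-34166/6953, -11219/6953)
3. D_x = -26614/6953  [2·signedArea(DCF) = -240661/6953 ∩ 2·signedArea(DAG) = -705640/62577]
4. D_y = -29391/6953  [2·signedArea(DCF) = -240661/6953 ∩ 2·signedArea(DAG) = -705640/62577]
   → D = (-26614/6953, -29391/6953)

D = (-26614/6953, -29391/6953)
E = (-34166/6953, -11219/6953)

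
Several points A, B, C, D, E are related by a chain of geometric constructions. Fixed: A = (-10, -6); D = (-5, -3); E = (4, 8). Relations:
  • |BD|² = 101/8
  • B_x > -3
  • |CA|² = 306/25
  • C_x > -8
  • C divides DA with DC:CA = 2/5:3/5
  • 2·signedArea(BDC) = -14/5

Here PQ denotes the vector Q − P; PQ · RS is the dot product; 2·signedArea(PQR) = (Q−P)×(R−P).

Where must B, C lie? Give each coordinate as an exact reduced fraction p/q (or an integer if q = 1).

B = (-11/4, -1/4)
C = (-7, -21/5)

1. C_x = -7  [C divides DA with DC:CA = 2/5:3/5]
2. C_y = -21/5  [C divides DA with DC:CA = 2/5:3/5]
   → C = (-7, -21/5)
3. B_x = -11/4  [line 6/5·x + -2·y + 14/5 = 0 ∩ |BD|² = 101/8]
4. B_y = -1/4  [line 6/5·x + -2·y + 14/5 = 0 ∩ |BD|² = 101/8]
   → B = (-11/4, -1/4)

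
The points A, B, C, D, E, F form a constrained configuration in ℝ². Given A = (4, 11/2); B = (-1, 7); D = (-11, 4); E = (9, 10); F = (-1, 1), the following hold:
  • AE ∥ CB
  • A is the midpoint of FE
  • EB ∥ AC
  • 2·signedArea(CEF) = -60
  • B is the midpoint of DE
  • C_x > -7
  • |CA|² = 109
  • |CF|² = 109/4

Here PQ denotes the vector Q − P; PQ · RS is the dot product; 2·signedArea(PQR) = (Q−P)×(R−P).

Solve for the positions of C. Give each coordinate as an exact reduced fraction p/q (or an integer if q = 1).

1. C_x = -6  [AE ∥ CB ∩ EB ∥ AC]
2. C_y = 5/2  [AE ∥ CB ∩ EB ∥ AC]
   → C = (-6, 5/2)

C = (-6, 5/2)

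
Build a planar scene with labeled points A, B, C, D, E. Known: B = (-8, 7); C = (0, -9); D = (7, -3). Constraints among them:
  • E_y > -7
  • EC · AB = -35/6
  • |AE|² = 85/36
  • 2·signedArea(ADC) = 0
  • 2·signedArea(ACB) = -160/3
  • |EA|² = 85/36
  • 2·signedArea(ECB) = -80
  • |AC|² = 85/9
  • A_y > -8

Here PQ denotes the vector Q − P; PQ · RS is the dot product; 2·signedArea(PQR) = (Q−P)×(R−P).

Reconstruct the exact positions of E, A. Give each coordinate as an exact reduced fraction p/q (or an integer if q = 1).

A = (7/3, -7)
E = (7/2, -6)

1. A_x = 7/3  [2·signedArea(ADC) = 0 ∩ 2·signedArea(ACB) = -160/3]
2. A_y = -7  [2·signedArea(ADC) = 0 ∩ 2·signedArea(ACB) = -160/3]
   → A = (7/3, -7)
3. E_x = 7/2  [EC · AB = -35/6 ∩ 2·signedArea(ECB) = -80]
4. E_y = -6  [EC · AB = -35/6 ∩ 2·signedArea(ECB) = -80]
   → E = (7/2, -6)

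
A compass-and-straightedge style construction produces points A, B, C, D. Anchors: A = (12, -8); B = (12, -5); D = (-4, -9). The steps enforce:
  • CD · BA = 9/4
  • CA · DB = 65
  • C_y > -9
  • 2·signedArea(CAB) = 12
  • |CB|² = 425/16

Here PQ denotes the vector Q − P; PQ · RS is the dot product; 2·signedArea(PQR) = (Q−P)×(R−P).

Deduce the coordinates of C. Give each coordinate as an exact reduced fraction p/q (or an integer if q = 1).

C = (8, -33/4)

1. C_x = 8  [2·signedArea(CAB) = 12 ∩ CD · BA = 9/4]
2. C_y = -33/4  [2·signedArea(CAB) = 12 ∩ CD · BA = 9/4]
   → C = (8, -33/4)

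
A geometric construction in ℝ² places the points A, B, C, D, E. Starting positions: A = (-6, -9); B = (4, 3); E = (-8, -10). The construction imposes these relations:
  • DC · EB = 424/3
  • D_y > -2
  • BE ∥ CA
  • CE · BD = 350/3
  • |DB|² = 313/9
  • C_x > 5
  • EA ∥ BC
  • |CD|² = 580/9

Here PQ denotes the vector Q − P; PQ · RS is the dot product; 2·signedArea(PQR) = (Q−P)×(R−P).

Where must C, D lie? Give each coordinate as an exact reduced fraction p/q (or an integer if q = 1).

1. C_x = 6  [BE ∥ CA ∩ EA ∥ BC]
2. C_y = 4  [BE ∥ CA ∩ EA ∥ BC]
   → C = (6, 4)
3. D_x = 0  [DC · EB = 424/3 ∩ CE · BD = 350/3]
4. D_y = -4/3  [DC · EB = 424/3 ∩ CE · BD = 350/3]
   → D = (0, -4/3)

C = (6, 4)
D = (0, -4/3)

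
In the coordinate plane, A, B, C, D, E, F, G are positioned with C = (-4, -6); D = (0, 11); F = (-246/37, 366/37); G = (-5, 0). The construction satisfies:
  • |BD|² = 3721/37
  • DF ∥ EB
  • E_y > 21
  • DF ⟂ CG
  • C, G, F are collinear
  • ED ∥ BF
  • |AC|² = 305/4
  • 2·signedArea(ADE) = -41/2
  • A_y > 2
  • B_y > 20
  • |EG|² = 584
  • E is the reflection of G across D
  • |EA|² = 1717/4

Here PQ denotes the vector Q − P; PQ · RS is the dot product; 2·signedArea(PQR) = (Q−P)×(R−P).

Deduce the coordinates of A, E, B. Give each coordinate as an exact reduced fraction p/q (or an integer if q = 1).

A = (-2, 5/2)
B = (-61/37, 773/37)
E = (5, 22)

1. E_x = 5  [E is the reflection of G across D]
2. E_y = 22  [E is the reflection of G across D]
   → E = (5, 22)
3. B_x = -61/37  [ED ∥ BF ∩ DF ∥ EB]
4. B_y = 773/37  [ED ∥ BF ∩ DF ∥ EB]
   → B = (-61/37, 773/37)
5. A_x = -2  [line -11·x + 5·y + -69/2 = 0 ∩ |AC|² = 305/4]
6. A_y = 5/2  [line -11·x + 5·y + -69/2 = 0 ∩ |AC|² = 305/4]
   → A = (-2, 5/2)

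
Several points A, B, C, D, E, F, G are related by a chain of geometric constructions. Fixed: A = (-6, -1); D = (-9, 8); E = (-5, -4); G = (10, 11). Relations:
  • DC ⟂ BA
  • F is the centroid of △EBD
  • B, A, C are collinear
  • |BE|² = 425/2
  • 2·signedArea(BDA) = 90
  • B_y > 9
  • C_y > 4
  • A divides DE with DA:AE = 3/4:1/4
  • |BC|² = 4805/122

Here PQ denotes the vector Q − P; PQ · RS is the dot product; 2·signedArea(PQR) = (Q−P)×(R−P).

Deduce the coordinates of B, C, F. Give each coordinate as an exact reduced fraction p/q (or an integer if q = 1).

1. B_x = 1/2  [line 9·x + 3·y + -33 = 0 ∩ |BE|² = 425/2]
2. B_y = 19/2  [line 9·x + 3·y + -33 = 0 ∩ |BE|² = 425/2]
   → B = (1/2, 19/2)
3. C_x = -171/61  [B, A, C are collinear ∩ DC ⟂ BA]
4. C_y = 254/61  [B, A, C are collinear ∩ DC ⟂ BA]
   → C = (-171/61, 254/61)
5. F_x = -9/2  [F is the centroid of △EBD]
6. F_y = 9/2  [F is the centroid of △EBD]
   → F = (-9/2, 9/2)

B = (1/2, 19/2)
C = (-171/61, 254/61)
F = (-9/2, 9/2)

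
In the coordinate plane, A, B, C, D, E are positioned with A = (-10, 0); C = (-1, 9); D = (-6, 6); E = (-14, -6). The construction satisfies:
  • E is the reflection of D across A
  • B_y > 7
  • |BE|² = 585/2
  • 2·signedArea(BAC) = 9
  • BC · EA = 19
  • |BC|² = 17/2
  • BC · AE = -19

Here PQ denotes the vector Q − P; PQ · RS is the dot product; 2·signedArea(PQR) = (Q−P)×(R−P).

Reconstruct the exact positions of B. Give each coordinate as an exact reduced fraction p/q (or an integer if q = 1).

B = (-7/2, 15/2)

1. B_x = -7/2  [BC · AE = -19 ∩ 2·signedArea(BAC) = 9]
2. B_y = 15/2  [BC · AE = -19 ∩ 2·signedArea(BAC) = 9]
   → B = (-7/2, 15/2)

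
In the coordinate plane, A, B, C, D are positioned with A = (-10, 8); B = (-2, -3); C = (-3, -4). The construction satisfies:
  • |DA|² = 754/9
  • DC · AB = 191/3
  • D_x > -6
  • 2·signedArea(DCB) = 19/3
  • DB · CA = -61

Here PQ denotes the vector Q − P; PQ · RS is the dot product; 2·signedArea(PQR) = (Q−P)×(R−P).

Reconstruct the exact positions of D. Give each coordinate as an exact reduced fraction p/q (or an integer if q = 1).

1. D_x = -5  [DB · CA = -61 ∩ DC · AB = 191/3]
2. D_y = 1/3  [DB · CA = -61 ∩ DC · AB = 191/3]
   → D = (-5, 1/3)

D = (-5, 1/3)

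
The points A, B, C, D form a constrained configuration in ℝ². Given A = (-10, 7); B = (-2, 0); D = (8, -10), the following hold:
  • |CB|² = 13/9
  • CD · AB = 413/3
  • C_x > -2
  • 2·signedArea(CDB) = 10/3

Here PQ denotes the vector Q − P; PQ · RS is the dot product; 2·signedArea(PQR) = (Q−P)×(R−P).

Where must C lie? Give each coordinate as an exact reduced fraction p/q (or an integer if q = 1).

1. C_x = -4/3  [CD · AB = 413/3 ∩ 2·signedArea(CDB) = 10/3]
2. C_y = -1  [CD · AB = 413/3 ∩ 2·signedArea(CDB) = 10/3]
   → C = (-4/3, -1)

C = (-4/3, -1)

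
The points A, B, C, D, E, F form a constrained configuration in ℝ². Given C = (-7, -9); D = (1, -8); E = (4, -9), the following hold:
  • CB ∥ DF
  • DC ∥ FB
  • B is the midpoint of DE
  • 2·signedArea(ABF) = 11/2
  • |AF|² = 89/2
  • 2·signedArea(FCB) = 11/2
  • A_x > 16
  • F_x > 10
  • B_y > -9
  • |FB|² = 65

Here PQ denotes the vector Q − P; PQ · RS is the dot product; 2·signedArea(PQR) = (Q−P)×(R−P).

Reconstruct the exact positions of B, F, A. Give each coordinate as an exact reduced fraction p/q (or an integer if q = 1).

1. B_x = 5/2  [B is the midpoint of DE]
2. B_y = -17/2  [B is the midpoint of DE]
   → B = (5/2, -17/2)
3. F_x = 21/2  [DC ∥ FB ∩ CB ∥ DF]
4. F_y = -15/2  [DC ∥ FB ∩ CB ∥ DF]
   → F = (21/2, -15/2)
5. A_x = 17  [line -1·x + 8·y + 65 = 0 ∩ |AF|² = 89/2]
6. A_y = -6  [line -1·x + 8·y + 65 = 0 ∩ |AF|² = 89/2]
   → A = (17, -6)

A = (17, -6)
B = (5/2, -17/2)
F = (21/2, -15/2)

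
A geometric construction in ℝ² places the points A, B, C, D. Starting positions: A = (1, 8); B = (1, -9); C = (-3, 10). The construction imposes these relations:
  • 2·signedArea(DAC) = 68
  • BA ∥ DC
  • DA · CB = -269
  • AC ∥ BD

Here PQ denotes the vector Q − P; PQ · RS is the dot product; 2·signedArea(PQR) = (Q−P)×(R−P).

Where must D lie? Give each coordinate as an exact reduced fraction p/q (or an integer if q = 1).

D = (-3, -7)

1. D_x = -3  [BA ∥ DC ∩ AC ∥ BD]
2. D_y = -7  [BA ∥ DC ∩ AC ∥ BD]
   → D = (-3, -7)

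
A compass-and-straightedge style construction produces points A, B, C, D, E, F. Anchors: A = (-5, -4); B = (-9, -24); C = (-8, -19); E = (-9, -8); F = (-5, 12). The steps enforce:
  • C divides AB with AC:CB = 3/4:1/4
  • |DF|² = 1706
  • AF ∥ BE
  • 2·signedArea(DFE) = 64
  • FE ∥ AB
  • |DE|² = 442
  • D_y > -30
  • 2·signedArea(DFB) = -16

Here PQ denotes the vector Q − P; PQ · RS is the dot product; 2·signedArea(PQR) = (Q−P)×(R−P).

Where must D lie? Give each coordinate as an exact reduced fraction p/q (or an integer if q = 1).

1. D_x = -10  [2·signedArea(DFB) = -16 ∩ 2·signedArea(DFE) = 64]
2. D_y = -29  [2·signedArea(DFB) = -16 ∩ 2·signedArea(DFE) = 64]
   → D = (-10, -29)

D = (-10, -29)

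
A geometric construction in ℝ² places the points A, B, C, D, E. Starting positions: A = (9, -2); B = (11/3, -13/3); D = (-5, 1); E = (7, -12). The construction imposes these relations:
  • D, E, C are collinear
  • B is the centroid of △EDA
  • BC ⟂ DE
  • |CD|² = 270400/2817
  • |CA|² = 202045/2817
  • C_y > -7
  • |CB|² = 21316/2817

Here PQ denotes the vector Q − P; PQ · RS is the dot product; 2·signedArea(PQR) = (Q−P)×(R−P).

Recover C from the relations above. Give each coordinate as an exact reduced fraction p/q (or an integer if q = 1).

C = (515/313, -5821/939)

1. C_x = 515/313  [D, E, C are collinear ∩ BC ⟂ DE]
2. C_y = -5821/939  [D, E, C are collinear ∩ BC ⟂ DE]
   → C = (515/313, -5821/939)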